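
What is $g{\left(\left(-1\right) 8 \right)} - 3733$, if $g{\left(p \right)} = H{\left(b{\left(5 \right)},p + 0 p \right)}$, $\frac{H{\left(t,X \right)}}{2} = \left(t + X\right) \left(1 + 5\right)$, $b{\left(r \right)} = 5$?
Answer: $-3769$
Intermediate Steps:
$H{\left(t,X \right)} = 12 X + 12 t$ ($H{\left(t,X \right)} = 2 \left(t + X\right) \left(1 + 5\right) = 2 \left(X + t\right) 6 = 2 \left(6 X + 6 t\right) = 12 X + 12 t$)
$g{\left(p \right)} = 60 + 12 p$ ($g{\left(p \right)} = 12 \left(p + 0 p\right) + 12 \cdot 5 = 12 \left(p + 0\right) + 60 = 12 p + 60 = 60 + 12 p$)
$g{\left(\left(-1\right) 8 \right)} - 3733 = \left(60 + 12 \left(\left(-1\right) 8\right)\right) - 3733 = \left(60 + 12 \left(-8\right)\right) - 3733 = \left(60 - 96\right) - 3733 = -36 - 3733 = -3769$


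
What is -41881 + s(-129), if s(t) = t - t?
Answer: -41881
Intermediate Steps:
s(t) = 0
-41881 + s(-129) = -41881 + 0 = -41881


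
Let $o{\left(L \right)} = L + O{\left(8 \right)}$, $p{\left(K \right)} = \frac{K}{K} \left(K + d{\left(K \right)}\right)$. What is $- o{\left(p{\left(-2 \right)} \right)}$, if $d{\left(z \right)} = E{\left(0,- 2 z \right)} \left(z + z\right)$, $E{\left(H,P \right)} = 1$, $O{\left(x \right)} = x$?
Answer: $-2$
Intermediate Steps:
$d{\left(z \right)} = 2 z$ ($d{\left(z \right)} = 1 \left(z + z\right) = 1 \cdot 2 z = 2 z$)
$p{\left(K \right)} = 3 K$ ($p{\left(K \right)} = \frac{K}{K} \left(K + 2 K\right) = 1 \cdot 3 K = 3 K$)
$o{\left(L \right)} = 8 + L$ ($o{\left(L \right)} = L + 8 = 8 + L$)
$- o{\left(p{\left(-2 \right)} \right)} = - (8 + 3 \left(-2\right)) = - (8 - 6) = \left(-1\right) 2 = -2$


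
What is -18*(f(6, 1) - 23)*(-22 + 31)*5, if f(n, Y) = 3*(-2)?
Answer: 23490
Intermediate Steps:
f(n, Y) = -6
-18*(f(6, 1) - 23)*(-22 + 31)*5 = -18*(-6 - 23)*(-22 + 31)*5 = -(-522)*9*5 = -18*(-261)*5 = 4698*5 = 23490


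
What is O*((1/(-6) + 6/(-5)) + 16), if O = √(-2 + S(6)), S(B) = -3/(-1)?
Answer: 439/30 ≈ 14.633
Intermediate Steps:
S(B) = 3 (S(B) = -3*(-1) = 3)
O = 1 (O = √(-2 + 3) = √1 = 1)
O*((1/(-6) + 6/(-5)) + 16) = 1*((1/(-6) + 6/(-5)) + 16) = 1*((1*(-⅙) + 6*(-⅕)) + 16) = 1*((-⅙ - 6/5) + 16) = 1*(-41/30 + 16) = 1*(439/30) = 439/30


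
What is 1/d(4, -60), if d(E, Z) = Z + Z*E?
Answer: -1/300 ≈ -0.0033333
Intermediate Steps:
d(E, Z) = Z + E*Z
1/d(4, -60) = 1/(-60*(1 + 4)) = 1/(-60*5) = 1/(-300) = -1/300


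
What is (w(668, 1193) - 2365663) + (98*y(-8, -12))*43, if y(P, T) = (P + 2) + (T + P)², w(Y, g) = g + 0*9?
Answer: -704154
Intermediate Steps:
w(Y, g) = g (w(Y, g) = g + 0 = g)
y(P, T) = 2 + P + (P + T)² (y(P, T) = (2 + P) + (P + T)² = 2 + P + (P + T)²)
(w(668, 1193) - 2365663) + (98*y(-8, -12))*43 = (1193 - 2365663) + (98*(2 - 8 + (-8 - 12)²))*43 = -2364470 + (98*(2 - 8 + (-20)²))*43 = -2364470 + (98*(2 - 8 + 400))*43 = -2364470 + (98*394)*43 = -2364470 + 38612*43 = -2364470 + 1660316 = -704154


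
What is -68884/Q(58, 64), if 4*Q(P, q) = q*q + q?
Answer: -17221/260 ≈ -66.235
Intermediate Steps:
Q(P, q) = q/4 + q²/4 (Q(P, q) = (q*q + q)/4 = (q² + q)/4 = (q + q²)/4 = q/4 + q²/4)
-68884/Q(58, 64) = -68884*1/(16*(1 + 64)) = -68884/((¼)*64*65) = -68884/1040 = -68884*1/1040 = -17221/260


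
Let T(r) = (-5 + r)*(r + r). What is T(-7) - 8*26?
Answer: -40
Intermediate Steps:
T(r) = 2*r*(-5 + r) (T(r) = (-5 + r)*(2*r) = 2*r*(-5 + r))
T(-7) - 8*26 = 2*(-7)*(-5 - 7) - 8*26 = 2*(-7)*(-12) - 208 = 168 - 208 = -40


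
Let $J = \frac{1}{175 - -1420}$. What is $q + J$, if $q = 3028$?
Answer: $\frac{4829661}{1595} \approx 3028.0$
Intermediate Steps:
$J = \frac{1}{1595}$ ($J = \frac{1}{175 + 1420} = \frac{1}{1595} \approx 0.00062696$)
$q + J = 3028 + \frac{1}{1595} = \frac{4829661}{1595}$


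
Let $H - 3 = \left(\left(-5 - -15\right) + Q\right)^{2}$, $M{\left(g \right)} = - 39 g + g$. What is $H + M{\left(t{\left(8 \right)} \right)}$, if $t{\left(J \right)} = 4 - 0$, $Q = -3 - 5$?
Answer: $-145$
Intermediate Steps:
$Q = -8$
$t{\left(J \right)} = 4$ ($t{\left(J \right)} = 4 + 0 = 4$)
$M{\left(g \right)} = - 38 g$
$H = 7$ ($H = 3 + \left(\left(-5 - -15\right) - 8\right)^{2} = 3 + \left(\left(-5 + 15\right) - 8\right)^{2} = 3 + \left(10 - 8\right)^{2} = 3 + 2^{2} = 3 + 4 = 7$)
$H + M{\left(t{\left(8 \right)} \right)} = 7 - 152 = -145$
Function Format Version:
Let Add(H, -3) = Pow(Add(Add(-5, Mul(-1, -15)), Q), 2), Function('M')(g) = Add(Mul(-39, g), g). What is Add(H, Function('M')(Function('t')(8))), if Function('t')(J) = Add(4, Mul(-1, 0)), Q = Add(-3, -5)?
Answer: -145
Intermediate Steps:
Q = -8
Function('t')(J) = 4 (Function('t')(J) = Add(4, 0) = 4)
Function('M')(g) = Mul(-38, g)
H = 7 (H = Add(3, Pow(Add(Add(-5, Mul(-1, -15)), -8), 2)) = Add(3, Pow(Add(Add(-5, 15), -8), 2)) = Add(3, Pow(Add(10, -8), 2)) = Add(3, Pow(2, 2)) = Add(3, 4) = 7)
Add(H, Function('M')(Function('t')(8))) = Add(7, Mul(-38, 4)) = Add(7, -152) = -145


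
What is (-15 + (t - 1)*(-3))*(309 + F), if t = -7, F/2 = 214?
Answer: 6633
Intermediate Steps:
F = 428 (F = 2*214 = 428)
(-15 + (t - 1)*(-3))*(309 + F) = (-15 + (-7 - 1)*(-3))*(309 + 428) = (-15 - 8*(-3))*737 = (-15 + 24)*737 = 9*737 = 6633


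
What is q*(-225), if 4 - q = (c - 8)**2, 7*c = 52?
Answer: -40500/49 ≈ -826.53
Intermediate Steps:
c = 52/7 (c = (1/7)*52 = 52/7 ≈ 7.4286)
q = 180/49 (q = 4 - (52/7 - 8)**2 = 4 - (-4/7)**2 = 4 - 1*16/49 = 4 - 16/49 = 180/49 ≈ 3.6735)
q*(-225) = (180/49)*(-225) = -40500/49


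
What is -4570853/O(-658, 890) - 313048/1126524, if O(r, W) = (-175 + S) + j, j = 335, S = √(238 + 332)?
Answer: -20596898309674/704922393 + 4570853*√570/25030 ≈ -24859.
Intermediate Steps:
S = √570 ≈ 23.875
O(r, W) = 160 + √570 (O(r, W) = (-175 + √570) + 335 = 160 + √570)
-4570853/O(-658, 890) - 313048/1126524 = -4570853/(160 + √570) - 313048/1126524 = -4570853/(160 + √570) - 313048*1/1126524 = -4570853/(160 + √570) - 78262/281631 = -78262/281631 - 4570853/(160 + √570)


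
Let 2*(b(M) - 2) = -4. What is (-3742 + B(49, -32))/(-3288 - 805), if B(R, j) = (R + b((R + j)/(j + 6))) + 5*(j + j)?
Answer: 4013/4093 ≈ 0.98045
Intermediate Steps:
b(M) = 0 (b(M) = 2 + (1/2)*(-4) = 2 - 2 = 0)
B(R, j) = R + 10*j (B(R, j) = (R + 0) + 5*(j + j) = R + 5*(2*j) = R + 10*j)
(-3742 + B(49, -32))/(-3288 - 805) = (-3742 + (49 + 10*(-32)))/(-3288 - 805) = (-3742 + (49 - 320))/(-4093) = (-3742 - 271)*(-1/4093) = -4013*(-1/4093) = 4013/4093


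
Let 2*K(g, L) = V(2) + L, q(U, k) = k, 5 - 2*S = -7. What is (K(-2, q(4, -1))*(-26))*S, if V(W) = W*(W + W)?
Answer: -546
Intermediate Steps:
S = 6 (S = 5/2 - 1/2*(-7) = 5/2 + 7/2 = 6)
V(W) = 2*W**2 (V(W) = W*(2*W) = 2*W**2)
K(g, L) = 4 + L/2 (K(g, L) = (2*2**2 + L)/2 = (2*4 + L)/2 = (8 + L)/2 = 4 + L/2)
(K(-2, q(4, -1))*(-26))*S = ((4 + (1/2)*(-1))*(-26))*6 = ((4 - 1/2)*(-26))*6 = ((7/2)*(-26))*6 = -91*6 = -546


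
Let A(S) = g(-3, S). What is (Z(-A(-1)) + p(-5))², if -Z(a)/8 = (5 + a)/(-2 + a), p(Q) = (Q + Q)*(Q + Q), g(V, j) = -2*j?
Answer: 11236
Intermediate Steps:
p(Q) = 4*Q² (p(Q) = (2*Q)*(2*Q) = 4*Q²)
A(S) = -2*S
Z(a) = -8*(5 + a)/(-2 + a)
(Z(-A(-1)) + p(-5))² = (8*(-5 - (-1)*(-2*(-1)))/(-2 - (-2)*(-1)) + 4*(-5)²)² = (8*(-5 - (-1)*2)/(-2 - 1*2) + 4*25)² = (8*(-5 - 1*(-2))/(-2 - 2) + 100)² = (8*(-5 + 2)/(-4) + 100)² = (8*(-¼)*(-3) + 100)² = (6 + 100)² = 106² = 11236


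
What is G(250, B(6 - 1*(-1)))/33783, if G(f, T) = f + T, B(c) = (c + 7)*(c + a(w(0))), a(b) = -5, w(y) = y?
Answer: 278/33783 ≈ 0.0082290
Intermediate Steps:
B(c) = (-5 + c)*(7 + c) (B(c) = (c + 7)*(c - 5) = (7 + c)*(-5 + c) = (-5 + c)*(7 + c))
G(f, T) = T + f
G(250, B(6 - 1*(-1)))/33783 = ((-35 + (6 - 1*(-1))**2 + 2*(6 - 1*(-1))) + 250)/33783 = ((-35 + (6 + 1)**2 + 2*(6 + 1)) + 250)*(1/33783) = ((-35 + 7**2 + 2*7) + 250)*(1/33783) = ((-35 + 49 + 14) + 250)*(1/33783) = (28 + 250)*(1/33783) = 278*(1/33783) = 278/33783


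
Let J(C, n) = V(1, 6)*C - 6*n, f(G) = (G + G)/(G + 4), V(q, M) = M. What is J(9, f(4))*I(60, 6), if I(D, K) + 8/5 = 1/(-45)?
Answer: -1168/15 ≈ -77.867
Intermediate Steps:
I(D, K) = -73/45 (I(D, K) = -8/5 + 1/(-45) = -8/5 - 1/45 = -73/45)
f(G) = 2*G/(4 + G) (f(G) = (2*G)/(4 + G) = 2*G/(4 + G))
J(C, n) = -6*n + 6*C (J(C, n) = 6*C - 6*n = -6*n + 6*C)
J(9, f(4))*I(60, 6) = (-12*4/(4 + 4) + 6*9)*(-73/45) = (-12*4/8 + 54)*(-73/45) = (-6*1 + 54)*(-73/45) = (-6 + 54)*(-73/45) = 48*(-73/45) = -1168/15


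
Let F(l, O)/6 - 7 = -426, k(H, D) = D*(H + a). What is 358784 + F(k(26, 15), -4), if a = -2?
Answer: 356270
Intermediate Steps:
k(H, D) = D*(-2 + H) (k(H, D) = D*(H - 2) = D*(-2 + H))
F(l, O) = -2514 (F(l, O) = 42 + 6*(-426) = 42 - 2556 = -2514)
358784 + F(k(26, 15), -4) = 358784 - 2514 = 356270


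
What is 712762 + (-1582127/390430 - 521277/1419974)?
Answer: 98788280650114258/138600112205 ≈ 7.1276e+5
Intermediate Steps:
712762 + (-1582127/390430 - 521277/1419974) = 712762 - 612525345952/138600112205 = 98788280650114258/138600112205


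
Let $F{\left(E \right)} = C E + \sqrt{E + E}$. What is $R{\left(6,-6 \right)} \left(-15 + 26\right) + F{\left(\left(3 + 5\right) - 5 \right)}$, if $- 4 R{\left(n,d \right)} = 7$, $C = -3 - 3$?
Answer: $- \frac{149}{4} + \sqrt{6} \approx -34.801$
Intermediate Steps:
$C = -6$ ($C = -3 - 3 = -6$)
$R{\left(n,d \right)} = - \frac{7}{4}$ ($R{\left(n,d \right)} = \left(- \frac{1}{4}\right) 7 = - \frac{7}{4}$)
$F{\left(E \right)} = - 6 E + \sqrt{2} \sqrt{E}$ ($F{\left(E \right)} = - 6 E + \sqrt{E + E} = - 6 E + \sqrt{2 E} = - 6 E + \sqrt{2} \sqrt{E}$)
$R{\left(6,-6 \right)} \left(-15 + 26\right) + F{\left(\left(3 + 5\right) - 5 \right)} = - \frac{7 \left(-15 + 26\right)}{4} + \left(- 6 \left(\left(3 + 5\right) - 5\right) + \sqrt{2} \sqrt{\left(3 + 5\right) - 5}\right) = \left(- \frac{7}{4}\right) 11 + \left(- 6 \left(8 - 5\right) + \sqrt{2} \sqrt{8 - 5}\right) = - \frac{77}{4} - \left(18 - \sqrt{2} \sqrt{3}\right) = - \frac{77}{4} - \left(18 - \sqrt{6}\right) = - \frac{149}{4} + \sqrt{6}$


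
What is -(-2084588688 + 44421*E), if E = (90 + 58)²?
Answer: 1111591104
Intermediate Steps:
E = 21904 (E = 148² = 21904)
-(-2084588688 + 44421*E) = -44421/(1/(21904 - 46928)) = -44421/(1/(-25024)) = -44421/(-1/25024) = -44421*(-25024) = 1111591104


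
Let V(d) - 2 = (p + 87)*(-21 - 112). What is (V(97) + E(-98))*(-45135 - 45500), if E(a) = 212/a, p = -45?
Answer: 24808793470/49 ≈ 5.0630e+8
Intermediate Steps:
V(d) = -5584 (V(d) = 2 + (-45 + 87)*(-21 - 112) = 2 + 42*(-133) = 2 - 5586 = -5584)
(V(97) + E(-98))*(-45135 - 45500) = (-5584 + 212/(-98))*(-45135 - 45500) = (-5584 + 212*(-1/98))*(-90635) = (-5584 - 106/49)*(-90635) = -273722/49*(-90635) = 24808793470/49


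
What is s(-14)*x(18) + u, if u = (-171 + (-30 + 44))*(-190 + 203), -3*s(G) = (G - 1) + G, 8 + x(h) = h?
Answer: -5833/3 ≈ -1944.3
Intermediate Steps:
x(h) = -8 + h
s(G) = ⅓ - 2*G/3 (s(G) = -((G - 1) + G)/3 = -((-1 + G) + G)/3 = -(-1 + 2*G)/3 = ⅓ - 2*G/3)
u = -2041 (u = (-171 + 14)*13 = -157*13 = -2041)
s(-14)*x(18) + u = (⅓ - ⅔*(-14))*(-8 + 18) - 2041 = (⅓ + 28/3)*10 - 2041 = (29/3)*10 - 2041 = 290/3 - 2041 = -5833/3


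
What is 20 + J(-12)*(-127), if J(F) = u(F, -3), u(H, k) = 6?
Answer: -742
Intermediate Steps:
J(F) = 6
20 + J(-12)*(-127) = 20 + 6*(-127) = 20 - 762 = -742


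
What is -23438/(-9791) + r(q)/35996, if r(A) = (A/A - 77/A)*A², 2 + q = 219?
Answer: 285281207/88109209 ≈ 3.2378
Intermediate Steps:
q = 217 (q = -2 + 219 = 217)
r(A) = A²*(1 - 77/A) (r(A) = (1 - 77/A)*A² = A²*(1 - 77/A))
-23438/(-9791) + r(q)/35996 = -23438/(-9791) + (217*(-77 + 217))/35996 = -23438*(-1/9791) + (217*140)*(1/35996) = 23438/9791 + 30380*(1/35996) = 23438/9791 + 7595/8999 = 285281207/88109209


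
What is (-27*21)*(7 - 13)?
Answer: 3402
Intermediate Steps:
(-27*21)*(7 - 13) = -567*(-6) = 3402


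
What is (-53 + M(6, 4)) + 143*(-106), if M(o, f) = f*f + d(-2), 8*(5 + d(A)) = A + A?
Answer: -30401/2 ≈ -15201.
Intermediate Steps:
d(A) = -5 + A/4 (d(A) = -5 + (A + A)/8 = -5 + (2*A)/8 = -5 + A/4)
M(o, f) = -11/2 + f² (M(o, f) = f*f + (-5 + (¼)*(-2)) = f² + (-5 - ½) = f² - 11/2 = -11/2 + f²)
(-53 + M(6, 4)) + 143*(-106) = (-53 + (-11/2 + 4²)) + 143*(-106) = (-53 + (-11/2 + 16)) - 15158 = (-53 + 21/2) - 15158 = -85/2 - 15158 = -30401/2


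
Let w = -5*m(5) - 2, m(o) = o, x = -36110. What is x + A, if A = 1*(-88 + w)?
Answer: -36225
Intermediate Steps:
w = -27 (w = -5*5 - 2 = -25 - 2 = -27)
A = -115 (A = 1*(-88 - 27) = 1*(-115) = -115)
x + A = -36110 - 115 = -36225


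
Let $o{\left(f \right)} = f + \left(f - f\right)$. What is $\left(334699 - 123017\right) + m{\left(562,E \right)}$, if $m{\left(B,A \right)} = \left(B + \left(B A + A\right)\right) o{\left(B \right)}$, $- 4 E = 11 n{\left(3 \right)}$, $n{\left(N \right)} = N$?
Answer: $- \frac{4165647}{2} \approx -2.0828 \cdot 10^{6}$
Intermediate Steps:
$o{\left(f \right)} = f$ ($o{\left(f \right)} = f + 0 = f$)
$E = - \frac{33}{4}$ ($E = - \frac{11 \cdot 3}{4} = \left(- \frac{1}{4}\right) 33 = - \frac{33}{4} \approx -8.25$)
$m{\left(B,A \right)} = B \left(A + B + A B\right)$ ($m{\left(B,A \right)} = \left(B + \left(B A + A\right)\right) B = \left(B + \left(A B + A\right)\right) B = \left(B + \left(A + A B\right)\right) B = \left(A + B + A B\right) B = B \left(A + B + A B\right)$)
$\left(334699 - 123017\right) + m{\left(562,E \right)} = \left(334699 - 123017\right) + 562 \left(- \frac{33}{4} + 562 - \frac{9273}{2}\right) = 211682 + 562 \left(- \frac{33}{4} + 562 - \frac{9273}{2}\right) = 211682 + 562 \left(- \frac{16331}{4}\right) = 211682 - \frac{4589011}{2} = - \frac{4165647}{2}$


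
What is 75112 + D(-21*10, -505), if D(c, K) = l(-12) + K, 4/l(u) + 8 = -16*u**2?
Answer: 43122845/578 ≈ 74607.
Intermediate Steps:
l(u) = 4/(-8 - 16*u**2)
D(c, K) = -1/578 + K (D(c, K) = -1/(2 + 4*(-12)**2) + K = -1/(2 + 4*144) + K = -1/(2 + 576) + K = -1/578 + K)
75112 + D(-21*10, -505) = 75112 + (-1/578 - 505) = 75112 - 291891/578 = 43122845/578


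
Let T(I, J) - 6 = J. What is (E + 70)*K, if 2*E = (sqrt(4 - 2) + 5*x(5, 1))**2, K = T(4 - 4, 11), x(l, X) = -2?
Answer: 2057 - 170*sqrt(2) ≈ 1816.6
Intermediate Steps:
T(I, J) = 6 + J
K = 17 (K = 6 + 11 = 17)
E = (-10 + sqrt(2))**2/2 (E = (sqrt(4 - 2) + 5*(-2))**2/2 = (sqrt(2) - 10)**2/2 = (-10 + sqrt(2))**2/2 ≈ 36.858)
(E + 70)*K = ((51 - 10*sqrt(2)) + 70)*17 = (121 - 10*sqrt(2))*17 = 2057 - 170*sqrt(2)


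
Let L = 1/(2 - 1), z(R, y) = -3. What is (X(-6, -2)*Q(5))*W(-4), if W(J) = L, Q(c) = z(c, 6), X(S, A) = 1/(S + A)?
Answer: 3/8 ≈ 0.37500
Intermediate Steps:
X(S, A) = 1/(A + S)
Q(c) = -3
L = 1 (L = 1/1 = 1)
W(J) = 1
(X(-6, -2)*Q(5))*W(-4) = (-3/(-2 - 6))*1 = (-3/(-8))*1 = -1/8*(-3)*1 = (3/8)*1 = 3/8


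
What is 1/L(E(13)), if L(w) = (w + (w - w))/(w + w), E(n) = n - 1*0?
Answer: 2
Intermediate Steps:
E(n) = n (E(n) = n + 0 = n)
L(w) = 1/2 (L(w) = (w + 0)/((2*w)) = w*(1/(2*w)) = 1/2)
1/L(E(13)) = 1/(1/2) = 2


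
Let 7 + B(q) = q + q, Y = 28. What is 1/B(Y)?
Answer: 1/49 ≈ 0.020408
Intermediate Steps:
B(q) = -7 + 2*q (B(q) = -7 + (q + q) = -7 + 2*q)
1/B(Y) = 1/(-7 + 2*28) = 1/(-7 + 56) = 1/49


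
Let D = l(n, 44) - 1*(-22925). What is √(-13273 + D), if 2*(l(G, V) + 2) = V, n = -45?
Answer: 2*√2418 ≈ 98.346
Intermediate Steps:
l(G, V) = -2 + V/2
D = 22945 (D = (-2 + (½)*44) - 1*(-22925) = (-2 + 22) + 22925 = 20 + 22925 = 22945)
√(-13273 + D) = √(-13273 + 22945) = √9672 = 2*√2418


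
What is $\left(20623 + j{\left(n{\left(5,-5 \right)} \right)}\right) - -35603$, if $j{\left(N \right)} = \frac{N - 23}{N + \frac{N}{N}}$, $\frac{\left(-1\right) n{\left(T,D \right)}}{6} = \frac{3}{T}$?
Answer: $\frac{731071}{13} \approx 56236.0$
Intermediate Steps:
$n{\left(T,D \right)} = - \frac{18}{T}$ ($n{\left(T,D \right)} = - 6 \frac{3}{T} = - \frac{18}{T}$)
$j{\left(N \right)} = \frac{-23 + N}{1 + N}$ ($j{\left(N \right)} = \frac{-23 + N}{N + 1} = \frac{-23 + N}{1 + N}$)
$\left(20623 + j{\left(n{\left(5,-5 \right)} \right)}\right) - -35603 = \left(20623 + \frac{-23 - \frac{18}{5}}{1 - \frac{18}{5}}\right) - -35603 = \left(20623 + \frac{-23 - \frac{18}{5}}{1 - \frac{18}{5}}\right) + 35603 = \left(20623 + \frac{1}{- \frac{13}{5}} \left(- \frac{133}{5}\right)\right) + 35603 = \left(20623 - - \frac{133}{13}\right) + 35603 = \left(20623 + \frac{133}{13}\right) + 35603 = \frac{268232}{13} + 35603 = \frac{731071}{13}$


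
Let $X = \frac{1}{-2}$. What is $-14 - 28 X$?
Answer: $0$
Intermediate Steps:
$X = - \frac{1}{2} \approx -0.5$
$-14 - 28 X = -14 - -14 = -14 + 14 = 0$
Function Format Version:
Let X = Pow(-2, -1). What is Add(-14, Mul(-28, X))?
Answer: 0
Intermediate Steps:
X = Rational(-1, 2) ≈ -0.50000
Add(-14, Mul(-28, X)) = Add(-14, Mul(-28, Rational(-1, 2))) = Add(-14, 14) = 0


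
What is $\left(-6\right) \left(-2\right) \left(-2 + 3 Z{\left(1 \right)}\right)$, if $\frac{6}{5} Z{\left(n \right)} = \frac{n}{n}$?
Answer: $6$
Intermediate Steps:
$Z{\left(n \right)} = \frac{5}{6}$ ($Z{\left(n \right)} = \frac{5 \frac{n}{n}}{6} = \frac{5}{6} \cdot 1 = \frac{5}{6}$)
$\left(-6\right) \left(-2\right) \left(-2 + 3 Z{\left(1 \right)}\right) = \left(-6\right) \left(-2\right) \left(-2 + 3 \cdot \frac{5}{6}\right) = 12 \left(-2 + \frac{5}{2}\right) = 12 \cdot \frac{1}{2} = 6$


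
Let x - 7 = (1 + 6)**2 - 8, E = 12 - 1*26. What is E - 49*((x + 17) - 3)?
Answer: -3052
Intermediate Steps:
E = -14 (E = 12 - 26 = -14)
x = 48 (x = 7 + ((1 + 6)**2 - 8) = 7 + (7**2 - 8) = 7 + (49 - 8) = 7 + 41 = 48)
E - 49*((x + 17) - 3) = -14 - 49*((48 + 17) - 3) = -14 - 49*(65 - 3) = -14 - 49*62 = -14 - 3038 = -3052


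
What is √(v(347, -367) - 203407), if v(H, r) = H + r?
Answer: 3*I*√22603 ≈ 451.03*I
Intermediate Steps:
√(v(347, -367) - 203407) = √((347 - 367) - 203407) = √(-20 - 203407) = √(-203427) = 3*I*√22603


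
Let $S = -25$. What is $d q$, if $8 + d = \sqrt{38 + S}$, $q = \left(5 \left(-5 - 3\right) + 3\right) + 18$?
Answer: $152 - 19 \sqrt{13} \approx 83.495$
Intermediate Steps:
$q = -19$ ($q = \left(5 \left(-8\right) + 3\right) + 18 = \left(-40 + 3\right) + 18 = -37 + 18 = -19$)
$d = -8 + \sqrt{13}$ ($d = -8 + \sqrt{38 - 25} = -8 + \sqrt{13} \approx -4.3944$)
$d q = \left(-8 + \sqrt{13}\right) \left(-19\right) = 152 - 19 \sqrt{13}$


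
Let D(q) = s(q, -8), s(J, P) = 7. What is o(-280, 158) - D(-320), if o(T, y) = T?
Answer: -287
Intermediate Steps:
D(q) = 7
o(-280, 158) - D(-320) = -280 - 1*7 = -280 - 7 = -287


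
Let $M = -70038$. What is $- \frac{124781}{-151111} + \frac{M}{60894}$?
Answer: $- \frac{165838778}{511208513} \approx -0.32441$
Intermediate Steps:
$- \frac{124781}{-151111} + \frac{M}{60894} = - \frac{124781}{-151111} - \frac{70038}{60894} = \left(-124781\right) \left(- \frac{1}{151111}\right) - \frac{3891}{3383} = \frac{124781}{151111} - \frac{3891}{3383} = - \frac{165838778}{511208513}$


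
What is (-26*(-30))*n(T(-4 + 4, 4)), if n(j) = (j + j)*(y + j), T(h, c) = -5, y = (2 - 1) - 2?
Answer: 46800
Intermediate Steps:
y = -1 (y = 1 - 2 = -1)
n(j) = 2*j*(-1 + j) (n(j) = (j + j)*(-1 + j) = (2*j)*(-1 + j) = 2*j*(-1 + j))
(-26*(-30))*n(T(-4 + 4, 4)) = (-26*(-30))*(2*(-5)*(-1 - 5)) = 780*(2*(-5)*(-6)) = 780*60 = 46800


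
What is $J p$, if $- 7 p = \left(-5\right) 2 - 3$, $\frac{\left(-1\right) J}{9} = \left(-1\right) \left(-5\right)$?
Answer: $- \frac{585}{7} \approx -83.571$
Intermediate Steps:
$J = -45$ ($J = - 9 \left(\left(-1\right) \left(-5\right)\right) = \left(-9\right) 5 = -45$)
$p = \frac{13}{7}$ ($p = - \frac{\left(-5\right) 2 - 3}{7} = - \frac{-10 - 3}{7} = \left(- \frac{1}{7}\right) \left(-13\right) = \frac{13}{7} \approx 1.8571$)
$J p = \left(-45\right) \frac{13}{7} = - \frac{585}{7}$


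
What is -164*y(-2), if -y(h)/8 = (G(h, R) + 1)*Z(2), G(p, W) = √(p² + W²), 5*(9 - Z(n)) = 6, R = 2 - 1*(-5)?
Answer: 51168/5 + 51168*√53/5 ≈ 84735.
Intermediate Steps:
R = 7 (R = 2 + 5 = 7)
Z(n) = 39/5 (Z(n) = 9 - ⅕*6 = 9 - 6/5 = 39/5)
G(p, W) = √(W² + p²)
y(h) = -312/5 - 312*√(49 + h²)/5 (y(h) = -8*(√(7² + h²) + 1)*39/5 = -8*(√(49 + h²) + 1)*39/5 = -8*(1 + √(49 + h²))*39/5 = -8*(39/5 + 39*√(49 + h²)/5) = -312/5 - 312*√(49 + h²)/5)
-164*y(-2) = -164*(-312/5 - 312*√(49 + (-2)²)/5) = -164*(-312/5 - 312*√(49 + 4)/5) = -164*(-312/5 - 312*√53/5) = 51168/5 + 51168*√53/5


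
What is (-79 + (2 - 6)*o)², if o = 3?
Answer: 8281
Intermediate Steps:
(-79 + (2 - 6)*o)² = (-79 + (2 - 6)*3)² = (-79 - 4*3)² = (-79 - 12)² = (-91)² = 8281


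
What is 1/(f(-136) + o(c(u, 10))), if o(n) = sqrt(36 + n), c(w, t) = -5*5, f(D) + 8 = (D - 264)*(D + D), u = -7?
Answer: 108792/11835699253 - sqrt(11)/11835699253 ≈ 9.1916e-6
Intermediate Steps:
f(D) = -8 + 2*D*(-264 + D) (f(D) = -8 + (D - 264)*(D + D) = -8 + (-264 + D)*(2*D) = -8 + 2*D*(-264 + D))
c(w, t) = -25
1/(f(-136) + o(c(u, 10))) = 1/((-8 - 528*(-136) + 2*(-136)**2) + sqrt(36 - 25)) = 1/((-8 + 71808 + 2*18496) + sqrt(11)) = 1/((-8 + 71808 + 36992) + sqrt(11)) = 1/(108792 + sqrt(11))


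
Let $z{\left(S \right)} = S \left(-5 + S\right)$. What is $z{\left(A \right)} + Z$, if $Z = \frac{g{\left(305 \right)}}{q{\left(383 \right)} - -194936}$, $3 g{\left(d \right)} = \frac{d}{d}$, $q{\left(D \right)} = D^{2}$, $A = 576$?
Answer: $\frac{337077288001}{1024875} \approx 3.289 \cdot 10^{5}$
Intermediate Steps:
$g{\left(d \right)} = \frac{1}{3}$ ($g{\left(d \right)} = \frac{d \frac{1}{d}}{3} = \frac{1}{3} \cdot 1 = \frac{1}{3}$)
$Z = \frac{1}{1024875}$ ($Z = \frac{1}{3 \left(383^{2} - -194936\right)} = \frac{1}{3 \left(146689 + 194936\right)} = \frac{1}{3 \cdot 341625} = \frac{1}{3} \cdot \frac{1}{341625} = \frac{1}{1024875} \approx 9.7573 \cdot 10^{-7}$)
$z{\left(A \right)} + Z = 576 \left(-5 + 576\right) + \frac{1}{1024875} = 576 \cdot 571 + \frac{1}{1024875} = 328896 + \frac{1}{1024875} = \frac{337077288001}{1024875}$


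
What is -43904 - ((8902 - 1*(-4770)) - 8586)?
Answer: -48990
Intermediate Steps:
-43904 - ((8902 - 1*(-4770)) - 8586) = -43904 - ((8902 + 4770) - 8586) = -43904 - (13672 - 8586) = -43904 - 1*5086 = -43904 - 5086 = -48990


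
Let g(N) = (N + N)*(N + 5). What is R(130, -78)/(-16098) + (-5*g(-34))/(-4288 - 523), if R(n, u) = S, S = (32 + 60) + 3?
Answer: 9309955/4555734 ≈ 2.0436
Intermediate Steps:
S = 95 (S = 92 + 3 = 95)
R(n, u) = 95
g(N) = 2*N*(5 + N) (g(N) = (2*N)*(5 + N) = 2*N*(5 + N))
R(130, -78)/(-16098) + (-5*g(-34))/(-4288 - 523) = 95/(-16098) + (-10*(-34)*(5 - 34))/(-4288 - 523) = 95*(-1/16098) - 10*(-34)*(-29)/(-4811) = -95/16098 - 5*1972*(-1/4811) = -95/16098 - 9860*(-1/4811) = -95/16098 + 580/283 = 9309955/4555734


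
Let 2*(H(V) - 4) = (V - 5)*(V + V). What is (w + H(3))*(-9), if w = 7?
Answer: -45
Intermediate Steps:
H(V) = 4 + V*(-5 + V) (H(V) = 4 + ((V - 5)*(V + V))/2 = 4 + ((-5 + V)*(2*V))/2 = 4 + (2*V*(-5 + V))/2 = 4 + V*(-5 + V))
(w + H(3))*(-9) = (7 + (4 + 3² - 5*3))*(-9) = (7 + (4 + 9 - 15))*(-9) = (7 - 2)*(-9) = 5*(-9) = -45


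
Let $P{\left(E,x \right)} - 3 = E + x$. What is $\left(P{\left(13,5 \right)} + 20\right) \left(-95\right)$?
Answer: $-3895$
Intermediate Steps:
$P{\left(E,x \right)} = 3 + E + x$ ($P{\left(E,x \right)} = 3 + \left(E + x\right) = 3 + E + x$)
$\left(P{\left(13,5 \right)} + 20\right) \left(-95\right) = \left(\left(3 + 13 + 5\right) + 20\right) \left(-95\right) = \left(21 + 20\right) \left(-95\right) = 41 \left(-95\right) = -3895$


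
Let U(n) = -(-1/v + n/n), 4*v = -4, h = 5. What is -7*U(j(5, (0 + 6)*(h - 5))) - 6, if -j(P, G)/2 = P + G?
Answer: 8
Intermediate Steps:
v = -1 (v = (¼)*(-4) = -1)
j(P, G) = -2*G - 2*P (j(P, G) = -2*(P + G) = -2*(G + P) = -2*G - 2*P)
U(n) = -2 (U(n) = -(-1/(-1) + n/n) = -(-1*(-1) + 1) = -(1 + 1) = -1*2 = -2)
-7*U(j(5, (0 + 6)*(h - 5))) - 6 = -7*(-2) - 6 = 14 - 6 = 8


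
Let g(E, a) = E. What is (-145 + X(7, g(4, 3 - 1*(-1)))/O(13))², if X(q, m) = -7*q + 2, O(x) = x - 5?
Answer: 1456849/64 ≈ 22763.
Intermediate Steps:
O(x) = -5 + x
X(q, m) = 2 - 7*q
(-145 + X(7, g(4, 3 - 1*(-1)))/O(13))² = (-145 + (2 - 7*7)/(-5 + 13))² = (-145 + (2 - 49)/8)² = (-145 - 47*⅛)² = (-145 - 47/8)² = (-1207/8)² = 1456849/64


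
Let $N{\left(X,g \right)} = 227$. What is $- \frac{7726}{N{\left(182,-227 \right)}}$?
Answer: $- \frac{7726}{227} \approx -34.035$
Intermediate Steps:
$- \frac{7726}{N{\left(182,-227 \right)}} = - \frac{7726}{227}$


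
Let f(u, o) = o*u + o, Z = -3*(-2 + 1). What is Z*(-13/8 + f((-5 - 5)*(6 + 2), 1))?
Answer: -1935/8 ≈ -241.88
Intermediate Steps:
Z = 3 (Z = -3*(-1) = 3)
f(u, o) = o + o*u
Z*(-13/8 + f((-5 - 5)*(6 + 2), 1)) = 3*(-13/8 + 1*(1 + (-5 - 5)*(6 + 2))) = 3*(-13*⅛ + 1*(1 - 10*8)) = 3*(-13/8 + 1*(1 - 80)) = 3*(-13/8 + 1*(-79)) = 3*(-13/8 - 79) = 3*(-645/8) = -1935/8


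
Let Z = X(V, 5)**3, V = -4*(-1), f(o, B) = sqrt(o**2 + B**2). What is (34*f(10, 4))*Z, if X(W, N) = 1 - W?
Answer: -1836*sqrt(29) ≈ -9887.2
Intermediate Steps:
f(o, B) = sqrt(B**2 + o**2)
V = 4 (V = -2*(-2) = 4)
Z = -27 (Z = (1 - 1*4)**3 = (1 - 4)**3 = (-3)**3 = -27)
(34*f(10, 4))*Z = (34*sqrt(4**2 + 10**2))*(-27) = (34*sqrt(16 + 100))*(-27) = (34*sqrt(116))*(-27) = (34*(2*sqrt(29)))*(-27) = (68*sqrt(29))*(-27) = -1836*sqrt(29)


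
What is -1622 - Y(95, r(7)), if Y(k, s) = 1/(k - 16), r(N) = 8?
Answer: -128139/79 ≈ -1622.0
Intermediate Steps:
Y(k, s) = 1/(-16 + k)
-1622 - Y(95, r(7)) = -1622 - 1/(-16 + 95) = -1622 - 1/79 = -128139/79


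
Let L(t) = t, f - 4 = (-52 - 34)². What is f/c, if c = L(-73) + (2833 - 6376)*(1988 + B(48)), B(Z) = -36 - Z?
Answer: -1480/1349189 ≈ -0.0010970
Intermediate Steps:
f = 7400 (f = 4 + (-52 - 34)² = 4 + (-86)² = 4 + 7396 = 7400)
c = -6745945 (c = -73 + (2833 - 6376)*(1988 + (-36 - 1*48)) = -73 - 3543*(1988 + (-36 - 48)) = -73 - 3543*(1988 - 84) = -73 - 3543*1904 = -73 - 6745872 = -6745945)
f/c = 7400/(-6745945) = 7400*(-1/6745945) = -1480/1349189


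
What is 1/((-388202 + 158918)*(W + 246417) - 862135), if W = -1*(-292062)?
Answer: -1/123465481171 ≈ -8.0994e-12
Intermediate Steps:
W = 292062
1/((-388202 + 158918)*(W + 246417) - 862135) = 1/((-388202 + 158918)*(292062 + 246417) - 862135) = 1/(-229284*538479 - 862135) = 1/(-123464619036 - 862135) = 1/(-123465481171) = -1/123465481171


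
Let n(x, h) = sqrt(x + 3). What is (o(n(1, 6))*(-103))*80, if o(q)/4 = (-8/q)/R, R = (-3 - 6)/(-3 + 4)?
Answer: -131840/9 ≈ -14649.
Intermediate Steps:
R = -9 (R = -9/1 = -9*1 = -9)
n(x, h) = sqrt(3 + x)
o(q) = 32/(9*q) (o(q) = 4*(-8/q/(-9)) = 4*(-8/q*(-1/9)) = 4*(8/(9*q)) = 32/(9*q))
(o(n(1, 6))*(-103))*80 = ((32/(9*(sqrt(3 + 1))))*(-103))*80 = ((32/(9*(sqrt(4))))*(-103))*80 = (((32/9)/2)*(-103))*80 = (((32/9)*(1/2))*(-103))*80 = ((16/9)*(-103))*80 = -1648/9*80 = -131840/9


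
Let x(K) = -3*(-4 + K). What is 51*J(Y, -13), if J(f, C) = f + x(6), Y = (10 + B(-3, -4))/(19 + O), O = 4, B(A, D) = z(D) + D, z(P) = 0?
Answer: -6732/23 ≈ -292.70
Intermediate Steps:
x(K) = 12 - 3*K
B(A, D) = D (B(A, D) = 0 + D = D)
Y = 6/23 (Y = (10 - 4)/(19 + 4) = 6/23 ≈ 0.26087)
J(f, C) = -6 + f (J(f, C) = f + (12 - 3*6) = f + (12 - 18) = f - 6 = -6 + f)
51*J(Y, -13) = 51*(-6 + 6/23) = 51*(-132/23) = -6732/23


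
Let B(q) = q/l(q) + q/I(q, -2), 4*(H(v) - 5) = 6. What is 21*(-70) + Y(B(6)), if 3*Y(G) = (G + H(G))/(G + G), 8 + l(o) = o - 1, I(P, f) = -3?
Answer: -70565/48 ≈ -1470.1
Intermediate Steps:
l(o) = -9 + o (l(o) = -8 + (o - 1) = -8 + (-1 + o) = -9 + o)
H(v) = 13/2 (H(v) = 5 + (¼)*6 = 5 + 3/2 = 13/2)
B(q) = -q/3 + q/(-9 + q) (B(q) = q/(-9 + q) + q/(-3) = q/(-9 + q) + q*(-⅓) = q/(-9 + q) - q/3 = -q/3 + q/(-9 + q))
Y(G) = (13/2 + G)/(6*G) (Y(G) = ((G + 13/2)/(G + G))/3 = ((13/2 + G)/((2*G)))/3 = ((13/2 + G)*(1/(2*G)))/3 = ((13/2 + G)/(2*G))/3 = (13/2 + G)/(6*G))
21*(-70) + Y(B(6)) = 21*(-70) + (13 + 2*((⅓)*6*(12 - 1*6)/(-9 + 6)))/(12*(((⅓)*6*(12 - 1*6)/(-9 + 6)))) = -1470 + (13 + 2*((⅓)*6*(12 - 6)/(-3)))/(12*(((⅓)*6*(12 - 6)/(-3)))) = -1470 + (13 + 2*((⅓)*6*(-⅓)*6))/(12*(((⅓)*6*(-⅓)*6))) = -1470 + (1/12)*(13 + 2*(-4))/(-4) = -1470 + (1/12)*(-¼)*(13 - 8) = -1470 + (1/12)*(-¼)*5 = -1470 - 5/48 = -70565/48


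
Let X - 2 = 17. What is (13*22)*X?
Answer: 5434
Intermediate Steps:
X = 19 (X = 2 + 17 = 19)
(13*22)*X = (13*22)*19 = 286*19 = 5434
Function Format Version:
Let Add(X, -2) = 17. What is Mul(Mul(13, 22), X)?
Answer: 5434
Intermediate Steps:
X = 19 (X = Add(2, 17) = 19)
Mul(Mul(13, 22), X) = Mul(Mul(13, 22), 19) = Mul(286, 19) = 5434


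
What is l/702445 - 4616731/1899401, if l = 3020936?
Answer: 356424178863/190603533635 ≈ 1.8700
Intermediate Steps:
l/702445 - 4616731/1899401 = 3020936/702445 - 4616731/1899401 = 3020936*(1/702445) - 4616731*1/1899401 = 3020936/702445 - 659533/271343 = 356424178863/190603533635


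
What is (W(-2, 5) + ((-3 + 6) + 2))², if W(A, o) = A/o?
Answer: 529/25 ≈ 21.160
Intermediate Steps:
(W(-2, 5) + ((-3 + 6) + 2))² = (-2/5 + ((-3 + 6) + 2))² = (-2*⅕ + (3 + 2))² = (-⅖ + 5)² = (23/5)² = 529/25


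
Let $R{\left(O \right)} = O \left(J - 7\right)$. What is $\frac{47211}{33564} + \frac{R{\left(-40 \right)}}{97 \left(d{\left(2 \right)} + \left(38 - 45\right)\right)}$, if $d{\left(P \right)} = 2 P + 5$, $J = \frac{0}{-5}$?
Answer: $\frac{3092809}{1085236} \approx 2.8499$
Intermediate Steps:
$J = 0$ ($J = 0 \left(- \frac{1}{5}\right) = 0$)
$d{\left(P \right)} = 5 + 2 P$
$R{\left(O \right)} = - 7 O$ ($R{\left(O \right)} = O \left(0 - 7\right) = O \left(-7\right) = - 7 O$)
$\frac{47211}{33564} + \frac{R{\left(-40 \right)}}{97 \left(d{\left(2 \right)} + \left(38 - 45\right)\right)} = \frac{47211}{33564} + \frac{\left(-7\right) \left(-40\right)}{97 \left(\left(5 + 2 \cdot 2\right) + \left(38 - 45\right)\right)} = 47211 \cdot \frac{1}{33564} + \frac{280}{97 \left(\left(5 + 4\right) - 7\right)} = \frac{15737}{11188} + \frac{280}{97 \left(9 - 7\right)} = \frac{15737}{11188} + \frac{280}{97 \cdot 2} = \frac{15737}{11188} + \frac{280}{194} = \frac{15737}{11188} + 280 \cdot \frac{1}{194} = \frac{15737}{11188} + \frac{140}{97} = \frac{3092809}{1085236}$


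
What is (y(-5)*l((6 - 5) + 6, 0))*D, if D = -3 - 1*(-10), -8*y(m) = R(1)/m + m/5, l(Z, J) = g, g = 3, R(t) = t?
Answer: 63/20 ≈ 3.1500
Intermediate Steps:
l(Z, J) = 3
y(m) = -1/(8*m) - m/40 (y(m) = -(1/m + m/5)/8 = -1/(8*m) - m/40)
D = 7 (D = -3 + 10 = 7)
(y(-5)*l((6 - 5) + 6, 0))*D = (((1/40)*(-5 - 1*(-5)**2)/(-5))*3)*7 = (((1/40)*(-1/5)*(-5 - 1*25))*3)*7 = (((1/40)*(-1/5)*(-5 - 25))*3)*7 = (((1/40)*(-1/5)*(-30))*3)*7 = ((3/20)*3)*7 = (9/20)*7 = 63/20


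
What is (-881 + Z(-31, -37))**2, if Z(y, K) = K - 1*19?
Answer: 877969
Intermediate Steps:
Z(y, K) = -19 + K (Z(y, K) = K - 19 = -19 + K)
(-881 + Z(-31, -37))**2 = (-881 + (-19 - 37))**2 = (-881 - 56)**2 = (-937)**2 = 877969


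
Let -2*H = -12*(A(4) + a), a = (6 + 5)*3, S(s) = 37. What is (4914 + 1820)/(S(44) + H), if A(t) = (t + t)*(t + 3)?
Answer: 6734/571 ≈ 11.793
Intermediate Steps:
a = 33 (a = 11*3 = 33)
A(t) = 2*t*(3 + t) (A(t) = (2*t)*(3 + t) = 2*t*(3 + t))
H = 534 (H = -(-6)*(2*4*(3 + 4) + 33) = -(-6)*(2*4*7 + 33) = -(-6)*(56 + 33) = -(-6)*89 = -½*(-1068) = 534)
(4914 + 1820)/(S(44) + H) = (4914 + 1820)/(37 + 534) = 6734/571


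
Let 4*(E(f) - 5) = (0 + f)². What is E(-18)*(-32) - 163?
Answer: -2915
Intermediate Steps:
E(f) = 5 + f²/4 (E(f) = 5 + (0 + f)²/4 = 5 + f²/4)
E(-18)*(-32) - 163 = (5 + (¼)*(-18)²)*(-32) - 163 = (5 + (¼)*324)*(-32) - 163 = (5 + 81)*(-32) - 163 = 86*(-32) - 163 = -2752 - 163 = -2915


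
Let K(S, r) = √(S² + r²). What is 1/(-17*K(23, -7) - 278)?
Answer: 139/44879 - 289*√2/89758 ≈ -0.0014562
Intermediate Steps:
1/(-17*K(23, -7) - 278) = 1/(-17*√(23² + (-7)²) - 278) = 1/(-17*√(529 + 49) - 278) = 1/(-289*√2 - 278) = 1/(-278 - 289*√2)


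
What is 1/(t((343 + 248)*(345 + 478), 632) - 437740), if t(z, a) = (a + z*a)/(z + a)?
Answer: -487025/212882922492 ≈ -2.2878e-6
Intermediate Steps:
t(z, a) = (a + a*z)/(a + z)
1/(t((343 + 248)*(345 + 478), 632) - 437740) = 1/(632*(1 + (343 + 248)*(345 + 478))/(632 + (343 + 248)*(345 + 478)) - 437740) = 1/(632*(1 + 591*823)/(632 + 591*823) - 437740) = 1/(632*(1 + 486393)/(632 + 486393) - 437740) = 1/(632*486394/487025 - 437740) = 1/(632*(1/487025)*486394 - 437740) = 1/(307401008/487025 - 437740) = 1/(-212882922492/487025) = -487025/212882922492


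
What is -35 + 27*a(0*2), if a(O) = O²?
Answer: -35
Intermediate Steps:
-35 + 27*a(0*2) = -35 + 27*(0*2)² = -35 + 27*0² = -35 + 27*0 = -35 + 0 = -35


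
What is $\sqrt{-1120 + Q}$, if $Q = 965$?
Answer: $i \sqrt{155} \approx 12.45 i$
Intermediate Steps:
$\sqrt{-1120 + Q} = \sqrt{-1120 + 965} = \sqrt{-155} = i \sqrt{155}$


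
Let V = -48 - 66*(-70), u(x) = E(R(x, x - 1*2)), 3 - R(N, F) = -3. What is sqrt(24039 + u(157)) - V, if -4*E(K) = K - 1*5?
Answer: -4572 + sqrt(96155)/2 ≈ -4417.0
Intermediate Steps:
R(N, F) = 6 (R(N, F) = 3 - 1*(-3) = 3 + 3 = 6)
E(K) = 5/4 - K/4 (E(K) = -(K - 1*5)/4 = -(K - 5)/4 = -(-5 + K)/4 = 5/4 - K/4)
u(x) = -1/4 (u(x) = 5/4 - 1/4*6 = 5/4 - 3/2 = -1/4)
V = 4572 (V = -48 + 4620 = 4572)
sqrt(24039 + u(157)) - V = sqrt(24039 - 1/4) - 1*4572 = sqrt(96155/4) - 4572 = sqrt(96155)/2 - 4572 = -4572 + sqrt(96155)/2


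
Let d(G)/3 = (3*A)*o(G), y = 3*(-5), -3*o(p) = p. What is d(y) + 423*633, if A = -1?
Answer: 267714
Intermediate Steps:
o(p) = -p/3
y = -15
d(G) = 3*G (d(G) = 3*((3*(-1))*(-G/3)) = 3*(-(-1)*G) = 3*G)
d(y) + 423*633 = 3*(-15) + 423*633 = -45 + 267759 = 267714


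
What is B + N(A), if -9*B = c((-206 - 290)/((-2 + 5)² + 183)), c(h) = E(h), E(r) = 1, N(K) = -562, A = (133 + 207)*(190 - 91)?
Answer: -5059/9 ≈ -562.11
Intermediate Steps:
A = 33660 (A = 340*99 = 33660)
c(h) = 1
B = -⅑ (B = -⅑*1 = -⅑ ≈ -0.11111)
B + N(A) = -⅑ - 562 = -5059/9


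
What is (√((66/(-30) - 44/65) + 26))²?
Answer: 1503/65 ≈ 23.123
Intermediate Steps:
(√((66/(-30) - 44/65) + 26))² = (√((66*(-1/30) - 44*1/65) + 26))² = (√((-11/5 - 44/65) + 26))² = (√(-187/65 + 26))² = (√(1503/65))² = (3*√10855/65)² = 1503/65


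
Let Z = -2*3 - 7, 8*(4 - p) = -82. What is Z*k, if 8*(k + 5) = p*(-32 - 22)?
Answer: 21047/16 ≈ 1315.4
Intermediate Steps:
p = 57/4 (p = 4 - ⅛*(-82) = 4 + 41/4 = 57/4 ≈ 14.250)
Z = -13 (Z = -6 - 7 = -13)
k = -1619/16 (k = -5 + (57*(-32 - 22)/4)/8 = -5 + ((57/4)*(-54))/8 = -5 + (⅛)*(-1539/2) = -5 - 1539/16 = -1619/16 ≈ -101.19)
Z*k = -13*(-1619/16) = 21047/16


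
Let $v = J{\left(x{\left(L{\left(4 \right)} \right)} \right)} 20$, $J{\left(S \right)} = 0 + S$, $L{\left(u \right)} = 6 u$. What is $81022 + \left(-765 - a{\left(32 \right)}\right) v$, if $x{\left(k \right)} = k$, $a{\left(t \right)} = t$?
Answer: $-301538$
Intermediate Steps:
$J{\left(S \right)} = S$
$v = 480$ ($v = 6 \cdot 4 \cdot 20 = 24 \cdot 20 = 480$)
$81022 + \left(-765 - a{\left(32 \right)}\right) v = 81022 + \left(-765 - 32\right) 480 = 81022 - 382560 = -301538$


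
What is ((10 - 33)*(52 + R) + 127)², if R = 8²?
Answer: 6456681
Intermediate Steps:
R = 64
((10 - 33)*(52 + R) + 127)² = ((10 - 33)*(52 + 64) + 127)² = (-23*116 + 127)² = (-2668 + 127)² = (-2541)² = 6456681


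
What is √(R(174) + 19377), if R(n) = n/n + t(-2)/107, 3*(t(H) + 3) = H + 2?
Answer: √221858401/107 ≈ 139.20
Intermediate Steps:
t(H) = -7/3 + H/3 (t(H) = -3 + (H + 2)/3 = -3 + (2 + H)/3 = -3 + (⅔ + H/3) = -7/3 + H/3)
R(n) = 104/107 (R(n) = n/n + (-7/3 + (⅓)*(-2))/107 = 1 + (-7/3 - ⅔)*(1/107) = 1 - 3*1/107 = 1 - 3/107 = 104/107)
√(R(174) + 19377) = √(104/107 + 19377) = √(2073443/107) = √221858401/107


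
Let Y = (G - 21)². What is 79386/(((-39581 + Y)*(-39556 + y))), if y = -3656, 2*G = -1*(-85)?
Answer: 26462/563466475 ≈ 4.6963e-5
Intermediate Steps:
G = 85/2 (G = (-1*(-85))/2 = (½)*85 = 85/2 ≈ 42.500)
Y = 1849/4 (Y = (85/2 - 21)² = (43/2)² = 1849/4 ≈ 462.25)
79386/(((-39581 + Y)*(-39556 + y))) = 79386/(((-39581 + 1849/4)*(-39556 - 3656))) = 79386/((-156475/4*(-43212))) = 79386/1690399425 = 79386*(1/1690399425) = 26462/563466475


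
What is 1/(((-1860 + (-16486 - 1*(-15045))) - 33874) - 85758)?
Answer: -1/122933 ≈ -8.1345e-6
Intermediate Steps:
1/(((-1860 + (-16486 - 1*(-15045))) - 33874) - 85758) = 1/(((-1860 + (-16486 + 15045)) - 33874) - 85758) = 1/(((-1860 - 1441) - 33874) - 85758) = 1/((-3301 - 33874) - 85758) = 1/(-37175 - 85758) = 1/(-122933) = -1/122933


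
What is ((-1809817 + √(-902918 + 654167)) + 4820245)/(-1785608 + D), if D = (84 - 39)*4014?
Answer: -1505214/802489 - 9*I*√3071/1604978 ≈ -1.8757 - 0.00031075*I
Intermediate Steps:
D = 180630 (D = 45*4014 = 180630)
((-1809817 + √(-902918 + 654167)) + 4820245)/(-1785608 + D) = ((-1809817 + √(-902918 + 654167)) + 4820245)/(-1785608 + 180630) = ((-1809817 + √(-248751)) + 4820245)/(-1604978) = ((-1809817 + 9*I*√3071) + 4820245)*(-1/1604978) = (3010428 + 9*I*√3071)*(-1/1604978) = -1505214/802489 - 9*I*√3071/1604978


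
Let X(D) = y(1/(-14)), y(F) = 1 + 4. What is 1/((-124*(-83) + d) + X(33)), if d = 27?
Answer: 1/10324 ≈ 9.6862e-5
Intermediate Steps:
y(F) = 5
X(D) = 5
1/((-124*(-83) + d) + X(33)) = 1/((-124*(-83) + 27) + 5) = 1/((10292 + 27) + 5) = 1/(10319 + 5) = 1/10324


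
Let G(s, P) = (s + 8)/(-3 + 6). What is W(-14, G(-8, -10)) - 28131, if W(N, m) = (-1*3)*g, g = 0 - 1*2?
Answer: -28125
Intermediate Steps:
g = -2 (g = 0 - 2 = -2)
G(s, P) = 8/3 + s/3 (G(s, P) = (8 + s)/3 = (8 + s)*(1/3) = 8/3 + s/3)
W(N, m) = 6 (W(N, m) = -1*3*(-2) = -3*(-2) = 6)
W(-14, G(-8, -10)) - 28131 = 6 - 28131 = -28125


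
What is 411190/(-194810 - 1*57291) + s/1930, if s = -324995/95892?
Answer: -15236301264179/9331345069512 ≈ -1.6328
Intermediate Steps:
s = -324995/95892 (s = -324995*1/95892 = -324995/95892 ≈ -3.3892)
411190/(-194810 - 1*57291) + s/1930 = 411190/(-194810 - 1*57291) - 324995/95892/1930 = 411190/(-194810 - 57291) - 324995/95892*1/1930 = 411190/(-252101) - 64999/37014312 = 411190*(-1/252101) - 64999/37014312 = -411190/252101 - 64999/37014312 = -15236301264179/9331345069512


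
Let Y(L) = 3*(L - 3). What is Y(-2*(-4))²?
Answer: 225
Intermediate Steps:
Y(L) = -9 + 3*L (Y(L) = 3*(-3 + L) = -9 + 3*L)
Y(-2*(-4))² = (-9 + 3*(-2*(-4)))² = (-9 + 3*8)² = (-9 + 24)² = 15² = 225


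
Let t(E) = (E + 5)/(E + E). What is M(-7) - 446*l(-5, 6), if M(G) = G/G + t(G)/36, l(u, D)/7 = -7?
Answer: 5507461/252 ≈ 21855.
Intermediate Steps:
l(u, D) = -49 (l(u, D) = 7*(-7) = -49)
t(E) = (5 + E)/(2*E) (t(E) = (5 + E)/((2*E)) = (5 + E)*(1/(2*E)) = (5 + E)/(2*E))
M(G) = 1 + (5 + G)/(72*G) (M(G) = G/G + ((5 + G)/(2*G))/36 = 1 + ((5 + G)/(2*G))*(1/36) = 1 + (5 + G)/(72*G))
M(-7) - 446*l(-5, 6) = (1/72)*(5 + 73*(-7))/(-7) - 446*(-49) = (1/72)*(-⅐)*(5 - 511) + 21854 = (1/72)*(-⅐)*(-506) + 21854 = 253/252 + 21854 = 5507461/252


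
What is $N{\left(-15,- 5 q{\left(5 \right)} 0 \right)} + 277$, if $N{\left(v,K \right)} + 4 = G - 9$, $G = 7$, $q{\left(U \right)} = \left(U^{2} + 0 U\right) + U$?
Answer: $271$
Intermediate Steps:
$q{\left(U \right)} = U + U^{2}$ ($q{\left(U \right)} = \left(U^{2} + 0\right) + U = U^{2} + U = U + U^{2}$)
$N{\left(v,K \right)} = -6$ ($N{\left(v,K \right)} = -4 + \left(7 - 9\right) = -4 - 2 = -6$)
$N{\left(-15,- 5 q{\left(5 \right)} 0 \right)} + 277 = -6 + 277 = 271$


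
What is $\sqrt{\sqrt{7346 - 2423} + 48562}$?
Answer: $\sqrt{48562 + 3 \sqrt{547}} \approx 220.53$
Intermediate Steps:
$\sqrt{\sqrt{7346 - 2423} + 48562} = \sqrt{\sqrt{4923} + 48562} = \sqrt{3 \sqrt{547} + 48562} = \sqrt{48562 + 3 \sqrt{547}}$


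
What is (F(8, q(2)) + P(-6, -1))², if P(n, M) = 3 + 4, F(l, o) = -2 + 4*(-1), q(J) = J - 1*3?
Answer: 1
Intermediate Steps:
q(J) = -3 + J (q(J) = J - 3 = -3 + J)
F(l, o) = -6 (F(l, o) = -2 - 4 = -6)
P(n, M) = 7
(F(8, q(2)) + P(-6, -1))² = (-6 + 7)² = 1² = 1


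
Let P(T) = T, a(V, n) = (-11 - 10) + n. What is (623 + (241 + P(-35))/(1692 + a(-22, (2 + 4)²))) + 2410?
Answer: 5177537/1707 ≈ 3033.1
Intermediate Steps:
a(V, n) = -21 + n
(623 + (241 + P(-35))/(1692 + a(-22, (2 + 4)²))) + 2410 = (623 + (241 - 35)/(1692 + (-21 + (2 + 4)²))) + 2410 = (623 + 206/(1692 + (-21 + 6²))) + 2410 = (623 + 206/(1692 + (-21 + 36))) + 2410 = (623 + 206/(1692 + 15)) + 2410 = (623 + 206/1707) + 2410 = 1063667/1707 + 2410 = 5177537/1707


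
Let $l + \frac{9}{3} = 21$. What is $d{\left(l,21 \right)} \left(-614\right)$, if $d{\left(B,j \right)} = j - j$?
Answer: $0$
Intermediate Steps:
$l = 18$ ($l = -3 + 21 = 18$)
$d{\left(B,j \right)} = 0$
$d{\left(l,21 \right)} \left(-614\right) = 0 \left(-614\right) = 0$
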